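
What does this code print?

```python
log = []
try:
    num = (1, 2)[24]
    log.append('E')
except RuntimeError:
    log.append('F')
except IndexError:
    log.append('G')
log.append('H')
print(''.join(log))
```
GH

IndexError is caught by its specific handler, not RuntimeError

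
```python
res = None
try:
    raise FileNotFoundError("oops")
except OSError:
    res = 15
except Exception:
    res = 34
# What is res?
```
15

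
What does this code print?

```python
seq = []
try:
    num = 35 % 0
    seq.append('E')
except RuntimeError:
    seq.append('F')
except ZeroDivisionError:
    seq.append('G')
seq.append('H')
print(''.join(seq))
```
GH

ZeroDivisionError is caught by its specific handler, not RuntimeError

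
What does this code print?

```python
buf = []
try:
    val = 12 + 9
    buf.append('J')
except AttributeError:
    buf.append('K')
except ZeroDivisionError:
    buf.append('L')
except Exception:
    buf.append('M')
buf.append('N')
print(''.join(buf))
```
JN

No exception, try block completes normally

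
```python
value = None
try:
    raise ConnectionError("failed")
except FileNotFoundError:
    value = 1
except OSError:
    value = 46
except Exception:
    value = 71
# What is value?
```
46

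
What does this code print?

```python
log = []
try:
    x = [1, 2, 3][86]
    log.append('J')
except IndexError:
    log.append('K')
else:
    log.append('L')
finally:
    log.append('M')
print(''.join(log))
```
KM

Exception: except runs, else skipped, finally runs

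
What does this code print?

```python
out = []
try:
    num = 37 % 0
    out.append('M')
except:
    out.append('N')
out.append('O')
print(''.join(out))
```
NO

Exception raised in try, caught by bare except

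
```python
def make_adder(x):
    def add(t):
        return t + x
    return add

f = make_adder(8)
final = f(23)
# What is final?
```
31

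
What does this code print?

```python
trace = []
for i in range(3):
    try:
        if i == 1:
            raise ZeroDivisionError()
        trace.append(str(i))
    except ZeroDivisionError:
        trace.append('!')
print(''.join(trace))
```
0!2

Exception on i=1 caught, loop continues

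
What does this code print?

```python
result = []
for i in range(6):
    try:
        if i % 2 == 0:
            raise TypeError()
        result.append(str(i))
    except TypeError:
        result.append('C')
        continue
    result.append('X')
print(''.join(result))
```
C1XC3XC5X

continue in except skips rest of loop body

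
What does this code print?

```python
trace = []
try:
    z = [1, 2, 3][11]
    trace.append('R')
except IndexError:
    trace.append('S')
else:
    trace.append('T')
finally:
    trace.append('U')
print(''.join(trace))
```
SU

Exception: except runs, else skipped, finally runs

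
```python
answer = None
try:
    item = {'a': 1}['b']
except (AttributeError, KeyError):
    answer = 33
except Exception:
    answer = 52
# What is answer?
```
33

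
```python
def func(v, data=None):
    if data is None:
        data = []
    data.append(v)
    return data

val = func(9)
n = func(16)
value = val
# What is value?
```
[9]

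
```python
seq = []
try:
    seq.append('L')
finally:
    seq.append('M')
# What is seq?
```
['L', 'M']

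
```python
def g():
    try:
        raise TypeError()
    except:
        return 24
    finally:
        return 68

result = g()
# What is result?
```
68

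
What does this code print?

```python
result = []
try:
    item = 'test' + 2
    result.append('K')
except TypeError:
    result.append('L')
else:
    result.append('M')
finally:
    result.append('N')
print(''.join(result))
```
LN

Exception: except runs, else skipped, finally runs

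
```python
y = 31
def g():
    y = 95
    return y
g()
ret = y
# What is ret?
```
31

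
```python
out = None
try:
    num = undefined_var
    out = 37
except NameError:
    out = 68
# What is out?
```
68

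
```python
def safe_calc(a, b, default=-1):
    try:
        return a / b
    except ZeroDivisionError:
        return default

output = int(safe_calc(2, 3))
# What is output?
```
0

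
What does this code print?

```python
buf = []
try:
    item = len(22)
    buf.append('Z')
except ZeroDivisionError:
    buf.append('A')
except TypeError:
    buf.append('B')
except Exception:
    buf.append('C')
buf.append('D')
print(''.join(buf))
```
BD

TypeError matches before generic Exception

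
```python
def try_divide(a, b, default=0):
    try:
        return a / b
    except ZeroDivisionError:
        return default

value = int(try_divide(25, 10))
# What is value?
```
2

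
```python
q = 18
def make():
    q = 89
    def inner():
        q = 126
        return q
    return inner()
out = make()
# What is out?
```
126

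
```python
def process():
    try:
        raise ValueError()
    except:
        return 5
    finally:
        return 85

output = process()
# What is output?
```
85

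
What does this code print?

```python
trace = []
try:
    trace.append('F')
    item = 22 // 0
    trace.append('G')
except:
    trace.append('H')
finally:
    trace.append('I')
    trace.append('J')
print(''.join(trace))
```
FHIJ

Code before exception runs, then except, then all of finally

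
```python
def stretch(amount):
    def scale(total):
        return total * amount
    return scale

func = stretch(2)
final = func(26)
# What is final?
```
52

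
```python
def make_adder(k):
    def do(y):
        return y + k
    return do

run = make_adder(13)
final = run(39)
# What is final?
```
52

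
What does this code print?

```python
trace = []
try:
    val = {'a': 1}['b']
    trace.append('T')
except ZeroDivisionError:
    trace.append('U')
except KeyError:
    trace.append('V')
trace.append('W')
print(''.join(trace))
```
VW

KeyError is caught by its specific handler, not ZeroDivisionError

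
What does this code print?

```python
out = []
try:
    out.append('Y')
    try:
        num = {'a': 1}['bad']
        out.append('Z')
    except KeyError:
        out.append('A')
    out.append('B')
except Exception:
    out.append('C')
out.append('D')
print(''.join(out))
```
YABD

Inner exception caught by inner handler, outer continues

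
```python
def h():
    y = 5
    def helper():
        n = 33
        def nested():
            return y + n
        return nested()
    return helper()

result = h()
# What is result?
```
38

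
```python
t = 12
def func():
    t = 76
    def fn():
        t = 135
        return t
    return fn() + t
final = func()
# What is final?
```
211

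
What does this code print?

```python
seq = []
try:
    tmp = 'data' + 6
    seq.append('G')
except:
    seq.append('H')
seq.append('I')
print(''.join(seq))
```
HI

Exception raised in try, caught by bare except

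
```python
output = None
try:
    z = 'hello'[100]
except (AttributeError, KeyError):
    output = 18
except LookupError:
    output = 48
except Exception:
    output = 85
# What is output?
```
48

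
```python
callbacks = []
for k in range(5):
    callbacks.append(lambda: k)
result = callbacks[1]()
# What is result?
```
4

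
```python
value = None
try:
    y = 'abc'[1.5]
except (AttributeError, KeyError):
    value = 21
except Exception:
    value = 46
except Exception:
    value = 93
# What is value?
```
46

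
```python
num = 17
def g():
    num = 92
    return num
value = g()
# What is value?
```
92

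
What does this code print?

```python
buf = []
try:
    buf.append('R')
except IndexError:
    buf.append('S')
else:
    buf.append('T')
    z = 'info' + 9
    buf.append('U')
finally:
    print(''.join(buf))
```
RT

Try succeeds, else appends 'T', TypeError in else is uncaught, finally prints before exception propagates ('U' never appended)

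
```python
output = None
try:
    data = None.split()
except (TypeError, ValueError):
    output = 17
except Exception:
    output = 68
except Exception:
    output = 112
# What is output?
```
68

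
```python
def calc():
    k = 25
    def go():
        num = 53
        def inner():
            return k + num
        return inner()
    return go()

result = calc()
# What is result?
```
78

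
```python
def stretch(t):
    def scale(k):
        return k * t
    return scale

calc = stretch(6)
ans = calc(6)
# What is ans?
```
36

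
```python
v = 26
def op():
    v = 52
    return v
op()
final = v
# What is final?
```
26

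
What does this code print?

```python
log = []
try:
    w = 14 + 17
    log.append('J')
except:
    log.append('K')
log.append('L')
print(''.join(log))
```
JL

No exception, try block completes normally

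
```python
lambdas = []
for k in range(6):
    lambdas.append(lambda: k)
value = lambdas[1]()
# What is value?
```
5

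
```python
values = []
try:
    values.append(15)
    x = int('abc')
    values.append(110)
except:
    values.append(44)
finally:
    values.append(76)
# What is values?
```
[15, 44, 76]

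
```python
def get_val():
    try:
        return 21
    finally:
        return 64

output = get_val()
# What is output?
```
64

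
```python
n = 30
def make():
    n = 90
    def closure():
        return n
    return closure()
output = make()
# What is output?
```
90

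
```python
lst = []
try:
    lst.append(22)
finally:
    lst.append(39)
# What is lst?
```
[22, 39]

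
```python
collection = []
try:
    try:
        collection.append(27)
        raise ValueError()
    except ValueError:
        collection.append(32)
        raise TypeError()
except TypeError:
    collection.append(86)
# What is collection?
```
[27, 32, 86]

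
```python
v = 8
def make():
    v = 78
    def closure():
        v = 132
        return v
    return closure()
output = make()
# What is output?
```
132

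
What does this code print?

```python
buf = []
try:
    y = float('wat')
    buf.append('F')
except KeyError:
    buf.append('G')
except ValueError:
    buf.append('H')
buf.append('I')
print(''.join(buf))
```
HI

ValueError is caught by its specific handler, not KeyError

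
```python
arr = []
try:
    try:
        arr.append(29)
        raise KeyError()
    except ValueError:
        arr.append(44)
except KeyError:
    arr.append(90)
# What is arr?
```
[29, 90]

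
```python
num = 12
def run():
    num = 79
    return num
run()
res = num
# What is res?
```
12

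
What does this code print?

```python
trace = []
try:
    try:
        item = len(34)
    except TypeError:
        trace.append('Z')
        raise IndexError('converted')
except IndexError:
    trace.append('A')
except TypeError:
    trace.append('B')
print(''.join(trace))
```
ZA

New IndexError raised, caught by outer IndexError handler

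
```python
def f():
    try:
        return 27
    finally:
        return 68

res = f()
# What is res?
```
68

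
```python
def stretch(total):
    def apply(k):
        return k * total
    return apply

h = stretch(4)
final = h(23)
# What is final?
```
92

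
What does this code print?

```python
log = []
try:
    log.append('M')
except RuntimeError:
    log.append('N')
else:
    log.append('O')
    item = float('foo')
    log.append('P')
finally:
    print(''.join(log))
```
MO

Try succeeds, else appends 'O', ValueError in else is uncaught, finally prints before exception propagates ('P' never appended)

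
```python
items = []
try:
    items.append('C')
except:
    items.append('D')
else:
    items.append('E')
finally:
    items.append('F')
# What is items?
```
['C', 'E', 'F']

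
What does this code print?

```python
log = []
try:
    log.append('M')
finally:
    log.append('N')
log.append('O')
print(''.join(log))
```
MNO

try/finally without except, no exception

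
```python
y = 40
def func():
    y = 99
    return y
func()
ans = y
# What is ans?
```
40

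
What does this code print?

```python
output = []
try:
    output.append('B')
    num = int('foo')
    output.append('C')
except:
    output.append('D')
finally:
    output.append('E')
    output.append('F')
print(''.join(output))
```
BDEF

Code before exception runs, then except, then all of finally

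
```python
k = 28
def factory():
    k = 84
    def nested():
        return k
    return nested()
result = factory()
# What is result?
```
84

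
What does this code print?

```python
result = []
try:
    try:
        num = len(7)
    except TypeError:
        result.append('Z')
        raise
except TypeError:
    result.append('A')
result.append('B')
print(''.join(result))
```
ZAB

raise without argument re-raises current exception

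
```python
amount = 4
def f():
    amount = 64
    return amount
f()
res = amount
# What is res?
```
4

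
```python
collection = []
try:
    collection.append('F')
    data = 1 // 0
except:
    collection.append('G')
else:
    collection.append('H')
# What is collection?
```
['F', 'G']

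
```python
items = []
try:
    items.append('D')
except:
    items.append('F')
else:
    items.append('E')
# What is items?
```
['D', 'E']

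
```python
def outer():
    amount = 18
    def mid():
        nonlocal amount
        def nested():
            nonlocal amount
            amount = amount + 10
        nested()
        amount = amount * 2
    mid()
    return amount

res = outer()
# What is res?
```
56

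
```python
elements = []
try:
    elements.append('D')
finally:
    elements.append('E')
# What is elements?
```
['D', 'E']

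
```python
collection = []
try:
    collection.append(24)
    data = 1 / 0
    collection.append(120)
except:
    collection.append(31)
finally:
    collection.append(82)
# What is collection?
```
[24, 31, 82]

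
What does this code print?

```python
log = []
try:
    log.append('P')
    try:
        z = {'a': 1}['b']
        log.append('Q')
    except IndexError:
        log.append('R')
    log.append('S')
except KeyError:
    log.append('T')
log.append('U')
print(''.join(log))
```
PTU

Inner handler doesn't match, propagates to outer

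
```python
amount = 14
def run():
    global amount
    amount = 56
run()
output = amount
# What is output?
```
56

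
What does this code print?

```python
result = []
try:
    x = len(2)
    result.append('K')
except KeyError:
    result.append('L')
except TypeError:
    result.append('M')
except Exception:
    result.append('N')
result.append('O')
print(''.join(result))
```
MO

TypeError matches before generic Exception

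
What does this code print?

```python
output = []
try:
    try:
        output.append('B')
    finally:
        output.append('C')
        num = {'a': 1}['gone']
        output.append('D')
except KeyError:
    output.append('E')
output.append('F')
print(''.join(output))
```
BCEF

Exception in inner finally caught by outer except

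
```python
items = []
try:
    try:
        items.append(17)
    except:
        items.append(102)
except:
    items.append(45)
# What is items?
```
[17]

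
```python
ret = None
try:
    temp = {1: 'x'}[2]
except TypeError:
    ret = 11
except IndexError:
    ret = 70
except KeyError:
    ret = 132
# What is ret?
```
132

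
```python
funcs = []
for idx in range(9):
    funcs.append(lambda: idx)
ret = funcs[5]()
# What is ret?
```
8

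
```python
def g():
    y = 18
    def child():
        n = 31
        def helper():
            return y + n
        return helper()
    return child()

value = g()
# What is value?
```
49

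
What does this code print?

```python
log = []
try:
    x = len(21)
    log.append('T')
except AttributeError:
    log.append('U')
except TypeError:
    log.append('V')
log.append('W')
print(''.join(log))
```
VW

TypeError is caught by its specific handler, not AttributeError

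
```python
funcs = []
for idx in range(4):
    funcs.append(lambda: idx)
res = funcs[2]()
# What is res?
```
3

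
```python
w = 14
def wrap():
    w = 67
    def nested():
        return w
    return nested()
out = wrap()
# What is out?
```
67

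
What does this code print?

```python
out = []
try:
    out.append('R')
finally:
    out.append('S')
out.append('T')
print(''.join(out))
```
RST

try/finally without except, no exception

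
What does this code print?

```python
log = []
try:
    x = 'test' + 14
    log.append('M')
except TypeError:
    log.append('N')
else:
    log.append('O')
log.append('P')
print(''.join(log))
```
NP

else block skipped when exception is caught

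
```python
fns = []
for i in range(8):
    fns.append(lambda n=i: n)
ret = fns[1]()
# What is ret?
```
1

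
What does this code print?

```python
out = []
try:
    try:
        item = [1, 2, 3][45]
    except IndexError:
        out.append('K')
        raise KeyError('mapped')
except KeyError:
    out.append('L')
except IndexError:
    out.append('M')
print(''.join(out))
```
KL

New KeyError raised, caught by outer KeyError handler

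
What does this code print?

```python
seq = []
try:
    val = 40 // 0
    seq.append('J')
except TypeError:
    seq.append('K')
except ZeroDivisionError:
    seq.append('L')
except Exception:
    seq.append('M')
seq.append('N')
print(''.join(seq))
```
LN

ZeroDivisionError matches before generic Exception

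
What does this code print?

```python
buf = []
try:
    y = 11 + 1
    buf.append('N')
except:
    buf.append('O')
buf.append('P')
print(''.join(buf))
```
NP

No exception, try block completes normally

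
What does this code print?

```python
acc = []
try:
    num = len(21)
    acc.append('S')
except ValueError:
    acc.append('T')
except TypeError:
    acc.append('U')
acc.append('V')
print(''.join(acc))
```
UV

TypeError is caught by its specific handler, not ValueError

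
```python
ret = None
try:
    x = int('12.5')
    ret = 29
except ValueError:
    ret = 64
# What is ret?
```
64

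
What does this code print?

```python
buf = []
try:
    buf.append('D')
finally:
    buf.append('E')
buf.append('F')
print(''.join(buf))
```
DEF

try/finally without except, no exception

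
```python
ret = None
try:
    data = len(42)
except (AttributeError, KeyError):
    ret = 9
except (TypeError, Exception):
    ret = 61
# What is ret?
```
61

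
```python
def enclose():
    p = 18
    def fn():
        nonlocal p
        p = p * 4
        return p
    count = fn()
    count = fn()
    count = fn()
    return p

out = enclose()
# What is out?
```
1152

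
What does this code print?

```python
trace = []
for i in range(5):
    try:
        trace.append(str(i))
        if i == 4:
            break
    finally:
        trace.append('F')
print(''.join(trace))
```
0F1F2F3F4F

finally runs even when breaking out of loop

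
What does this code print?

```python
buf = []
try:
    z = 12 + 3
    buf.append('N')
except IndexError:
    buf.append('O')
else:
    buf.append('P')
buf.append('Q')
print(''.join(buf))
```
NPQ

else block runs when no exception occurs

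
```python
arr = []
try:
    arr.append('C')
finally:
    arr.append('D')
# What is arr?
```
['C', 'D']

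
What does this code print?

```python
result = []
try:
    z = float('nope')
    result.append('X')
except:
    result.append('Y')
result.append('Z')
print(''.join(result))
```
YZ

Exception raised in try, caught by bare except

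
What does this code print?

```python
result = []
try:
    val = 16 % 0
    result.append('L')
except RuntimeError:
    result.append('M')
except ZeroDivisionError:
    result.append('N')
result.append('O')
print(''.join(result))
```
NO

ZeroDivisionError is caught by its specific handler, not RuntimeError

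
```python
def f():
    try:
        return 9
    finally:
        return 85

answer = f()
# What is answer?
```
85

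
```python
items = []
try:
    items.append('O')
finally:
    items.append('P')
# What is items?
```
['O', 'P']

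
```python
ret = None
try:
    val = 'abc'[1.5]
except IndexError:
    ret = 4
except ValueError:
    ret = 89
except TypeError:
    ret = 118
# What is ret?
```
118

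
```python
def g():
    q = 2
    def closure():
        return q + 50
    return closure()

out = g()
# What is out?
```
52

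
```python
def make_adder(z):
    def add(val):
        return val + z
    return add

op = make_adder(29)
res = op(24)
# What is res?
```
53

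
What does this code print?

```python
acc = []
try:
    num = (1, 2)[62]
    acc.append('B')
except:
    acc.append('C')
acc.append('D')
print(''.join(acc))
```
CD

Exception raised in try, caught by bare except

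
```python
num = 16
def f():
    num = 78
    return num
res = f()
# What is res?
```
78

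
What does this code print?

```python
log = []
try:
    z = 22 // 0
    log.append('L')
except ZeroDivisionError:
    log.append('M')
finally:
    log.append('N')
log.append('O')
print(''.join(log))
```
MNO

finally always runs, even after exception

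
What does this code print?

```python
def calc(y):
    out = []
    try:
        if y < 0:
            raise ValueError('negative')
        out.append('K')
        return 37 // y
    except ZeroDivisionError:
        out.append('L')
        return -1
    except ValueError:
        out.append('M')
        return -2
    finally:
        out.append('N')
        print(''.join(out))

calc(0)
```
KLN

y=0 causes ZeroDivisionError, caught, finally prints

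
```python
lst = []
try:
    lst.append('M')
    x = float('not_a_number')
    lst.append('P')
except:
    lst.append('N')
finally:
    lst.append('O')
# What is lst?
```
['M', 'N', 'O']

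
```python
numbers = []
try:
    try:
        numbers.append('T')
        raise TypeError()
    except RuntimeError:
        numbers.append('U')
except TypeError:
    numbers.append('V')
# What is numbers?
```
['T', 'V']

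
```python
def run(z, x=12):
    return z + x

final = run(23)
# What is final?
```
35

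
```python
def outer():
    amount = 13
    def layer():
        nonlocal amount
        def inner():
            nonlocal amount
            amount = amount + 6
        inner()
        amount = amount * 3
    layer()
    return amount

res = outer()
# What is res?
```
57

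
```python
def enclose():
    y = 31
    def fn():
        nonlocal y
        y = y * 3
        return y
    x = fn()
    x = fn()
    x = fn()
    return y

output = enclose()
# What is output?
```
837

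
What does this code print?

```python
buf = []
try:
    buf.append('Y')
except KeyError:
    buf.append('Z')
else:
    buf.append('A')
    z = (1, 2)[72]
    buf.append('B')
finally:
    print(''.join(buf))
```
YA

Try succeeds, else appends 'A', IndexError in else is uncaught, finally prints before exception propagates ('B' never appended)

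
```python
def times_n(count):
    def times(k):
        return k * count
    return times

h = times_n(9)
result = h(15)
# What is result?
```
135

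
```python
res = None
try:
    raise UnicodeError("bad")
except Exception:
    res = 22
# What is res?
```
22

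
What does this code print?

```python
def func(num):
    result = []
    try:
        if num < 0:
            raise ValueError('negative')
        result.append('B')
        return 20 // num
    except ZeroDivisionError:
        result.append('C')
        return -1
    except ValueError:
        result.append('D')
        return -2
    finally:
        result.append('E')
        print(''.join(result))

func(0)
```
BCE

num=0 causes ZeroDivisionError, caught, finally prints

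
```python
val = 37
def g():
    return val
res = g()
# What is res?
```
37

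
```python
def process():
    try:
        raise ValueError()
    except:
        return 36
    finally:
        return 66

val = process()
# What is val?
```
66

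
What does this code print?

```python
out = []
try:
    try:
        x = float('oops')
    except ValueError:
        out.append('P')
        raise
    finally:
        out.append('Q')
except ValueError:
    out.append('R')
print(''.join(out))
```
PQR

finally runs before re-raised exception propagates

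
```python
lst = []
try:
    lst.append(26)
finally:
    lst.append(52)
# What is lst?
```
[26, 52]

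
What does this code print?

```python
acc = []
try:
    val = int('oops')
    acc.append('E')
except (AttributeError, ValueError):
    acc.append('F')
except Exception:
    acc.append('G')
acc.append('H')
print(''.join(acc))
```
FH

ValueError matches tuple containing it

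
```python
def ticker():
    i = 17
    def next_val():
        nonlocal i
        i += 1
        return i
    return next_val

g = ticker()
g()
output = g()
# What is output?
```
19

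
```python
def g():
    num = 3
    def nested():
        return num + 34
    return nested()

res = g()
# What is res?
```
37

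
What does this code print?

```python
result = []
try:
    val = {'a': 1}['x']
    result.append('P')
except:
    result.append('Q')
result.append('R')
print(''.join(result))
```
QR

Exception raised in try, caught by bare except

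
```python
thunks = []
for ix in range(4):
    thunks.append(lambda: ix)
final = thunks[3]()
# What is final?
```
3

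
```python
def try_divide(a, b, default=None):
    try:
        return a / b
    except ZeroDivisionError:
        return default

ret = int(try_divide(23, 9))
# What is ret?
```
2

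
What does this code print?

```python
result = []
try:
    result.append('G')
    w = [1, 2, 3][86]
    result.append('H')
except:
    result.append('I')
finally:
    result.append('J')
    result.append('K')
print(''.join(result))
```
GIJK

Code before exception runs, then except, then all of finally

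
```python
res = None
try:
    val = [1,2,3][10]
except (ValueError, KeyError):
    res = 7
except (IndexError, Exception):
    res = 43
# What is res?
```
43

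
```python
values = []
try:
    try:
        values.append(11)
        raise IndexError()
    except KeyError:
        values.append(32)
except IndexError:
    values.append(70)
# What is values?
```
[11, 70]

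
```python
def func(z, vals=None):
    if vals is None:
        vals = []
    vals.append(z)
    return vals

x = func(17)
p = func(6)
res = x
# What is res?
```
[17]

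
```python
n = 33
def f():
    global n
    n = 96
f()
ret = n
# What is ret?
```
96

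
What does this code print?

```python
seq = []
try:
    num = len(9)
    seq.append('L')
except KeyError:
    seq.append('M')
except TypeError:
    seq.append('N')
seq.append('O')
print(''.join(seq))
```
NO

TypeError is caught by its specific handler, not KeyError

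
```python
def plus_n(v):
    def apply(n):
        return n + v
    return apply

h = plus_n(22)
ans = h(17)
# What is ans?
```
39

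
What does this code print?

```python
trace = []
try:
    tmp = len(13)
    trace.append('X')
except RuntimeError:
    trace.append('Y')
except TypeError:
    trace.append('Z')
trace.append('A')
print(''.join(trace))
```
ZA

TypeError is caught by its specific handler, not RuntimeError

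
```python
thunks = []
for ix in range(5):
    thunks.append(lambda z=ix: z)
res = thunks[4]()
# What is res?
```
4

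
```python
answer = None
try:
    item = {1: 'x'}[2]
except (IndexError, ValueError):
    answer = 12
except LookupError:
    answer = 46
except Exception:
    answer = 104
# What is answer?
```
46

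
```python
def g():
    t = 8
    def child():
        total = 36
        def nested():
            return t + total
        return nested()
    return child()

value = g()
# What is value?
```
44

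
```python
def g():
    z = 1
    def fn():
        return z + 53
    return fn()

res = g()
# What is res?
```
54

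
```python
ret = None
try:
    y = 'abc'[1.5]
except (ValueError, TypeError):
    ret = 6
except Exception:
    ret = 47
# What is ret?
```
6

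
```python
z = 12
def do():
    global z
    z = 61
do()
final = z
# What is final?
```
61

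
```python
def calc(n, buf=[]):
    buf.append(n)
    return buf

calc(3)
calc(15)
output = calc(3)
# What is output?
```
[3, 15, 3]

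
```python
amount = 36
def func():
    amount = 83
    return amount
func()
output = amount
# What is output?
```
36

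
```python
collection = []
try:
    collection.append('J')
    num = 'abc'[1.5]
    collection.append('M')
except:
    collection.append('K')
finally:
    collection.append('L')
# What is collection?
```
['J', 'K', 'L']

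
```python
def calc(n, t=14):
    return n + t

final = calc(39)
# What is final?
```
53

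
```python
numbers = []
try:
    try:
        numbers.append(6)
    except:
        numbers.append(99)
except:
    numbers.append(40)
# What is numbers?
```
[6]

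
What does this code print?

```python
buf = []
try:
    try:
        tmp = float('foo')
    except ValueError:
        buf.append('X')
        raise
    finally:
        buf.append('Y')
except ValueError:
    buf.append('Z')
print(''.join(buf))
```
XYZ

finally runs before re-raised exception propagates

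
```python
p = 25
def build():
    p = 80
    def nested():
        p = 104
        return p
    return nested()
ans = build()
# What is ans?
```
104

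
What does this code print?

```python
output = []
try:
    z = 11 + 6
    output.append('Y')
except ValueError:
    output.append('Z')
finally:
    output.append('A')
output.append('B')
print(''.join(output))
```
YAB

finally runs after normal execution too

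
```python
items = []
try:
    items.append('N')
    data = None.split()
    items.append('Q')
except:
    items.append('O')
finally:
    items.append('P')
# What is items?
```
['N', 'O', 'P']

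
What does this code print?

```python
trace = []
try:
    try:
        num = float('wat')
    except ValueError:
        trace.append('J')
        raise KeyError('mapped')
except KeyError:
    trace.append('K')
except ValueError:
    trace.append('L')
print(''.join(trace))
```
JK

New KeyError raised, caught by outer KeyError handler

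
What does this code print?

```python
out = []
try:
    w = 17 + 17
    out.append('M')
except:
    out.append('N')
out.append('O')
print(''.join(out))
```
MO

No exception, try block completes normally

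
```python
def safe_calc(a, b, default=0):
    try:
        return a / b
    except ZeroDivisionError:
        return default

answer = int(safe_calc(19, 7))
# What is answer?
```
2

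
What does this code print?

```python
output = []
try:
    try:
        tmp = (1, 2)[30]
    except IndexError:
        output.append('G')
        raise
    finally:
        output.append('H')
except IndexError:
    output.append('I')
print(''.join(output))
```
GHI

finally runs before re-raised exception propagates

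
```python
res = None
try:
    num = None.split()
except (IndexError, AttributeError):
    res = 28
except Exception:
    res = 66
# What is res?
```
28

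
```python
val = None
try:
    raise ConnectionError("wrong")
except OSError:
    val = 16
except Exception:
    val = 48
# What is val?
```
16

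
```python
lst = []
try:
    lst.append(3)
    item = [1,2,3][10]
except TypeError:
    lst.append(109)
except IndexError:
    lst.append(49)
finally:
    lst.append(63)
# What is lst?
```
[3, 49, 63]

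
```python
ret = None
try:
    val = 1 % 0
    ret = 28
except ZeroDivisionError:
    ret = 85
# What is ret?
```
85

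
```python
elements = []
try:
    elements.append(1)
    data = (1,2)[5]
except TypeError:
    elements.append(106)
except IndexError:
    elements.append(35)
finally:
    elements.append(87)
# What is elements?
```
[1, 35, 87]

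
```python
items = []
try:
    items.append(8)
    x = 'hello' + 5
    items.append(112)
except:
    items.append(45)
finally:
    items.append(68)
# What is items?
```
[8, 45, 68]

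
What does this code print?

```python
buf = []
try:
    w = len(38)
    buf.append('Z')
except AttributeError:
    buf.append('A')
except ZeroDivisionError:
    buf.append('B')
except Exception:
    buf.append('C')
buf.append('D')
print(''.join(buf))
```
CD

TypeError not specifically caught, falls to Exception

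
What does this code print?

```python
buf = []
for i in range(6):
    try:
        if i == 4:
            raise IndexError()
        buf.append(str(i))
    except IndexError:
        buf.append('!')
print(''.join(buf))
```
0123!5

Exception on i=4 caught, loop continues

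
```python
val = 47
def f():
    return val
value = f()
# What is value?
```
47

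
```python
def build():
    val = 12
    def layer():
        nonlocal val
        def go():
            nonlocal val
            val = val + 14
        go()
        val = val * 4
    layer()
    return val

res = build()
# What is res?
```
104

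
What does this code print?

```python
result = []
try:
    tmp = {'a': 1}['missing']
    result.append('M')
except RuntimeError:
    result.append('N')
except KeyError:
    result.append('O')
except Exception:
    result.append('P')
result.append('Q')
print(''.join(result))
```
OQ

KeyError matches before generic Exception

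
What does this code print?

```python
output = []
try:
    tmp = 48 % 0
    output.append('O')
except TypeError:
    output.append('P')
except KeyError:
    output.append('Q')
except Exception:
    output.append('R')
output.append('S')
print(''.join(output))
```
RS

ZeroDivisionError not specifically caught, falls to Exception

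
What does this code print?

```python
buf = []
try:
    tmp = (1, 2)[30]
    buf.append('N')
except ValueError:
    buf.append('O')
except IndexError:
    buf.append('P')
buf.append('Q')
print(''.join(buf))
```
PQ

IndexError is caught by its specific handler, not ValueError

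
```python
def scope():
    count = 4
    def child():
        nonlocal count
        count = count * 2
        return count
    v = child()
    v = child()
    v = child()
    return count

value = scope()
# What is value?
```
32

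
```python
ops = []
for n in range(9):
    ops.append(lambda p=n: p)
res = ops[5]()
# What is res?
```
5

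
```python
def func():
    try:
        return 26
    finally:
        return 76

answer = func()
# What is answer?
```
76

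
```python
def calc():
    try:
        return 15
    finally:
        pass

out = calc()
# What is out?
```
15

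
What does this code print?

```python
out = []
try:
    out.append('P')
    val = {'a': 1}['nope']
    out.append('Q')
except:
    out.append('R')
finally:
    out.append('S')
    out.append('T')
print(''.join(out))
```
PRST

Code before exception runs, then except, then all of finally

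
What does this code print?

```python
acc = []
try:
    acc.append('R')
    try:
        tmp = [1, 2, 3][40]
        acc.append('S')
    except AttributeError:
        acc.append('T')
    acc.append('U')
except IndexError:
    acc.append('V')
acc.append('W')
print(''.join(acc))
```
RVW

Inner handler doesn't match, propagates to outer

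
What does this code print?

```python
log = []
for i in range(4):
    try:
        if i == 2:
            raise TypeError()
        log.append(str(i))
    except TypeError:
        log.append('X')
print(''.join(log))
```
01X3

Exception on i=2 caught, loop continues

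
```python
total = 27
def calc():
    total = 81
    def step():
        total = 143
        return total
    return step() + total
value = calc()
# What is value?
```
224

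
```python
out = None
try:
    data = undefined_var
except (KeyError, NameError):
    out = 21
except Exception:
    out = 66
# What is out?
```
21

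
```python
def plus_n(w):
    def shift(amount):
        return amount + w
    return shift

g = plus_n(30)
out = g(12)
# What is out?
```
42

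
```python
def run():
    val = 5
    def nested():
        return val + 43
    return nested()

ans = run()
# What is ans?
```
48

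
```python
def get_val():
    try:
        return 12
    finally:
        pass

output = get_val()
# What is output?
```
12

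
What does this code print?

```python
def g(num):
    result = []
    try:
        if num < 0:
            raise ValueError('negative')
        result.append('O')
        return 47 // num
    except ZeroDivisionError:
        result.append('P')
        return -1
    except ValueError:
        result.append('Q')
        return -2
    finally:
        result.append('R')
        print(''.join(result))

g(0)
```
OPR

num=0 causes ZeroDivisionError, caught, finally prints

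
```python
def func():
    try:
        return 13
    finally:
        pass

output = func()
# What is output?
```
13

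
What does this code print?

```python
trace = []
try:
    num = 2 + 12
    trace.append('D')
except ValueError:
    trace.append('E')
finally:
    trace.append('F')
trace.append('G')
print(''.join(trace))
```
DFG

finally runs after normal execution too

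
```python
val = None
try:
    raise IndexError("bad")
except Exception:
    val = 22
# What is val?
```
22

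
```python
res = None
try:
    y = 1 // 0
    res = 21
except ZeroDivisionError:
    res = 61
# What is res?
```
61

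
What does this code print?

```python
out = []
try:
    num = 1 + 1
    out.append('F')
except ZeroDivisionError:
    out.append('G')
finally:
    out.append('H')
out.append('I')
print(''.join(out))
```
FHI

finally runs after normal execution too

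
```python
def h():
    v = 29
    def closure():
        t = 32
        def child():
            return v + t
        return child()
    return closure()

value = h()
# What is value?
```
61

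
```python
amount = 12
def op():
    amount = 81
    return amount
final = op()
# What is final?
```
81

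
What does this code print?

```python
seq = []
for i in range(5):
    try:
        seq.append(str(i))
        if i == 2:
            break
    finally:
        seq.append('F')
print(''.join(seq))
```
0F1F2F

finally runs even when breaking out of loop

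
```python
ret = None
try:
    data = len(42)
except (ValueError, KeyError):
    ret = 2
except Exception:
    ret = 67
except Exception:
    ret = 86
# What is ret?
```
67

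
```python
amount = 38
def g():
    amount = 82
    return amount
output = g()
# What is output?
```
82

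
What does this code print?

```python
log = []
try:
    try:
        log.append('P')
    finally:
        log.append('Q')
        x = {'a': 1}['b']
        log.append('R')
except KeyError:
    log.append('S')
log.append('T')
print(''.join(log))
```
PQST

Exception in inner finally caught by outer except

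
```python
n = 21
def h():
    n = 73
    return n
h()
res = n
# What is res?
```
21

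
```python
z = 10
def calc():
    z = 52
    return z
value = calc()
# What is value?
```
52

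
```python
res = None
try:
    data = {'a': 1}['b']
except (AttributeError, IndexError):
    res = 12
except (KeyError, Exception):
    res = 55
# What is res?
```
55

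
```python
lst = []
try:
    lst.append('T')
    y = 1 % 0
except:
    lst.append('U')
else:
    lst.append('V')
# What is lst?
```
['T', 'U']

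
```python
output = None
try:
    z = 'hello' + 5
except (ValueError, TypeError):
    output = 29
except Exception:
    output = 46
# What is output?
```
29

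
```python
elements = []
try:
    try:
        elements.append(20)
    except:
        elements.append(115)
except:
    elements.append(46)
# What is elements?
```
[20]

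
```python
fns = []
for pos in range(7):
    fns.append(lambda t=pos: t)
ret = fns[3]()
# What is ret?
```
3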